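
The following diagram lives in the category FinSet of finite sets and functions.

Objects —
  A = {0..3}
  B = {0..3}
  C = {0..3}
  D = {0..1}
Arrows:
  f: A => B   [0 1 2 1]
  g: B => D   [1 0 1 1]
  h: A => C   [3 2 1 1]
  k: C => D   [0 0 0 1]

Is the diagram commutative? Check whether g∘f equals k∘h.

Answer: DOES NOT COMMUTE

Trace:
Path 1 = f;g:
  0 f=>0 g=>1
  1 f=>1 g=>0
  2 f=>2 g=>1
  3 f=>1 g=>0
  composite₁ = [1 0 1 0]
Path 2 = h;k:
  0 h=>3 k=>1
  1 h=>2 k=>0
  2 h=>1 k=>0
  3 h=>1 k=>0
  composite₂ = [1 0 0 0]
Equal? distinct morphisms ✗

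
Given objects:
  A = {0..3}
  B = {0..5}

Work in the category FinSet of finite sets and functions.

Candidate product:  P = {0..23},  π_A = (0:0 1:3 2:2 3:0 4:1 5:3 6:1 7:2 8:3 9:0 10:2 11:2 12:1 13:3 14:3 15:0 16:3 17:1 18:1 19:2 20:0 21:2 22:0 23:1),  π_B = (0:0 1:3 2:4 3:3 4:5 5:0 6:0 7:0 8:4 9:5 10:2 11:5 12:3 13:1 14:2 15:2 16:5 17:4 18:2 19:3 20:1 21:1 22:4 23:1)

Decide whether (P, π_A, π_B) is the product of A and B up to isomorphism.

Answer: VALID PRODUCT

Work:
|A|·|B| = 4·6 = 24;  |P| = 24
Check the pairing map k ↦ (π_A(k), π_B(k)):
  0 : (0,0)
  1 : (3,3)
  2 : (2,4)
  3 : (0,3)
  4 : (1,5)
  5 : (3,0)
  6 : (1,0)
  7 : (2,0)
  8 : (3,4)
  9 : (0,5)
  10 : (2,2)
  11 : (2,5)
  12 : (1,3)
  13 : (3,1)
  14 : (3,2)
  15 : (0,2)
  16 : (3,5)
  17 : (1,4)
  18 : (1,2)
  19 : (2,3)
  20 : (0,1)
  21 : (2,1)
  22 : (0,4)
  23 : (1,1)
distinct pairs in image: 24 / 24 needed
  → bijection onto A×B; projections well-typed.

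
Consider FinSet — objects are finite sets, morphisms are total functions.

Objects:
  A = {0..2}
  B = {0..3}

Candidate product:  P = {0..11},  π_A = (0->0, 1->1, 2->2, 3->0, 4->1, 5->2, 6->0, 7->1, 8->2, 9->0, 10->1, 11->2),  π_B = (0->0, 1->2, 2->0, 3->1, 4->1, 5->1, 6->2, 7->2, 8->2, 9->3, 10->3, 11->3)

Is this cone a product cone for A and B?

|A|·|B| = 3·4 = 12;  |P| = 12
Check the pairing map k ↦ (π_A(k), π_B(k)):
  0 -> (0,0)
  1 -> (1,2)
  2 -> (2,0)
  3 -> (0,1)
  4 -> (1,1)
  5 -> (2,1)
  6 -> (0,2)
  7 -> (1,2)  ✗ repeats pair of k=1
  8 -> (2,2)
  9 -> (0,3)
  10 -> (1,3)
  11 -> (2,3)
distinct pairs in image: 11 / 12 needed
  → (1,2) hit at k=1 and k=7

Answer: NOT A VALID PRODUCT — duplicate pair at indices 7,1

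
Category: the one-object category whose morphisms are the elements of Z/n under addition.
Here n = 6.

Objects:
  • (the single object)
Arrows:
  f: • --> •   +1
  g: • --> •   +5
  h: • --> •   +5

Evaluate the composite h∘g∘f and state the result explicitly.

Answer: +5

Derivation:
  0 +1≡1 +5≡0 +5≡5  (mod 6)
result: +5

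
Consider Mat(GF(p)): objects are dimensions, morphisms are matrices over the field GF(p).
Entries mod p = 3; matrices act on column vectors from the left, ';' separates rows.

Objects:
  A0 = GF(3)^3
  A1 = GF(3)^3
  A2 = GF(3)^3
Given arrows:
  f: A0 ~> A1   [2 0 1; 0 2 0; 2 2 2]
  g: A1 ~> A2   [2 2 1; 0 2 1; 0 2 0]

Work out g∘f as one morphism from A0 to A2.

Answer: [0 0 1; 2 0 2; 0 1 0]

Derivation:
  e0=(1,0,0) f~>(2,0,2) g~>(0,2,0)
  e1=(0,1,0) f~>(0,2,2) g~>(0,0,1)
  e2=(0,0,1) f~>(1,0,2) g~>(1,2,0)
result: [0 0 1; 2 0 2; 0 1 0]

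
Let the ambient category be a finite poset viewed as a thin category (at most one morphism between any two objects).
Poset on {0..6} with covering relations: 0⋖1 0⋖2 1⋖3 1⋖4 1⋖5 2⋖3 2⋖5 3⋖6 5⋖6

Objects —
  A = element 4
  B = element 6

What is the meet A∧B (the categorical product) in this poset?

Answer: A∧B = 1

Derivation:
Common predecessors of 4,6: {0,1}
  0 <= 1
  1 <= 1
glb = 1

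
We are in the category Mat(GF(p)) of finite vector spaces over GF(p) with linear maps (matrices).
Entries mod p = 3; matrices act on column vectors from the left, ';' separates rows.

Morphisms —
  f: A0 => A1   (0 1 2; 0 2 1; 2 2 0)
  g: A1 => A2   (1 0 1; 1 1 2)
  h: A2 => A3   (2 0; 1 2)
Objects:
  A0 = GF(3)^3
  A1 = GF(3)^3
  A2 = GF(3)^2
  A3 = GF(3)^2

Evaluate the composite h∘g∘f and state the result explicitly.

Answer: (1 0 1; 1 2 2)

Trace:
  e0=⟨1,0,0⟩ f=>⟨0,0,2⟩ g=>⟨2,1⟩ h=>⟨1,1⟩
  e1=⟨0,1,0⟩ f=>⟨1,2,2⟩ g=>⟨0,1⟩ h=>⟨0,2⟩
  e2=⟨0,0,1⟩ f=>⟨2,1,0⟩ g=>⟨2,0⟩ h=>⟨1,2⟩
result: (1 0 1; 1 2 2)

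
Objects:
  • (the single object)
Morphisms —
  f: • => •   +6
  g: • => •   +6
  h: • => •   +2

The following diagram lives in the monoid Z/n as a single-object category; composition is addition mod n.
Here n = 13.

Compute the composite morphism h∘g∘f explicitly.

Answer: +1

Work:
  0 +6≡6 +6≡12 +2≡1  (mod 13)
result: +1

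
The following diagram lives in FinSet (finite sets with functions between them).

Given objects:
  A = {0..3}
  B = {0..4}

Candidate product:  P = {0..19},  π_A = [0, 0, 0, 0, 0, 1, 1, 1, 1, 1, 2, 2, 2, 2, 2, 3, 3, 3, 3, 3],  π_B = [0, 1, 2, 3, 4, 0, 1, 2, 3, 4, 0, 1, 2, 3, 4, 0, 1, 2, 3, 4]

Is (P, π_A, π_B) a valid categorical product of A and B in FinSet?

Answer: VALID PRODUCT

Work:
|A|·|B| = 4·5 = 20;  |P| = 20
Check the pairing map k ↦ (π_A(k), π_B(k)):
  0 -> (0,0)
  1 -> (0,1)
  2 -> (0,2)
  3 -> (0,3)
  4 -> (0,4)
  5 -> (1,0)
  6 -> (1,1)
  7 -> (1,2)
  8 -> (1,3)
  9 -> (1,4)
  10 -> (2,0)
  11 -> (2,1)
  12 -> (2,2)
  13 -> (2,3)
  14 -> (2,4)
  15 -> (3,0)
  16 -> (3,1)
  17 -> (3,2)
  18 -> (3,3)
  19 -> (3,4)
distinct pairs in image: 20 / 20 needed
  → bijection onto A×B; projections well-typed.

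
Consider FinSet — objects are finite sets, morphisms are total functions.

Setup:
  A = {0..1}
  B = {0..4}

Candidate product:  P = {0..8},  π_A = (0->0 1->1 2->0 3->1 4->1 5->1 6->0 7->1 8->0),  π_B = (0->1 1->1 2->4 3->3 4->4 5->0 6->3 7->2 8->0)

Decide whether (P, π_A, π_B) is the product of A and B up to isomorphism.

|A|·|B| = 2·5 = 10;  |P| = 9
  → cardinalities differ; no bijection possible.

Answer: NOT A VALID PRODUCT — |P|=9 ≠ |A|·|B|=10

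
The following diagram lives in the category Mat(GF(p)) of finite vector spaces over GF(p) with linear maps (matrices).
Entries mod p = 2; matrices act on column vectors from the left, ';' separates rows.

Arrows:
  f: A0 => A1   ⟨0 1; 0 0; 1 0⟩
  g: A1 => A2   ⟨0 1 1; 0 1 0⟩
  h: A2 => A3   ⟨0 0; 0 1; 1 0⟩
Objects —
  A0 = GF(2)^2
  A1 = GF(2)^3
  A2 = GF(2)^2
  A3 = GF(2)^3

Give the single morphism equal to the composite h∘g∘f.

  e0=(1,0) f=>(0,0,1) g=>(1,0) h=>(0,0,1)
  e1=(0,1) f=>(1,0,0) g=>(0,0) h=>(0,0,0)
⟦path⟧: ⟨0 0; 0 0; 1 0⟩

Answer: ⟨0 0; 0 0; 1 0⟩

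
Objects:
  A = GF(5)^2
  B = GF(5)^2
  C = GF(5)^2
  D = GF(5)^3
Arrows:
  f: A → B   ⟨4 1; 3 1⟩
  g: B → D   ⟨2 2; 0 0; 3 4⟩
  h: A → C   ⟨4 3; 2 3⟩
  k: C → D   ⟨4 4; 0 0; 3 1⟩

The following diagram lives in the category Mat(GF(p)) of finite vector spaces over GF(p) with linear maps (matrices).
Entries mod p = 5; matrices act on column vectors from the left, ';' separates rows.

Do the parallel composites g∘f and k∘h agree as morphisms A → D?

Answer: COMMUTES

Trace:
Path 1 = f;g:
  e0=[1,0] f→[4,3] g→[4,0,4]
  e1=[0,1] f→[1,1] g→[4,0,2]
  result₁ = ⟨4 4; 0 0; 4 2⟩
Path 2 = h;k:
  e0=[1,0] h→[4,2] k→[4,0,4]
  e1=[0,1] h→[3,3] k→[4,0,2]
  result₂ = ⟨4 4; 0 0; 4 2⟩
Equal? equal; square commutes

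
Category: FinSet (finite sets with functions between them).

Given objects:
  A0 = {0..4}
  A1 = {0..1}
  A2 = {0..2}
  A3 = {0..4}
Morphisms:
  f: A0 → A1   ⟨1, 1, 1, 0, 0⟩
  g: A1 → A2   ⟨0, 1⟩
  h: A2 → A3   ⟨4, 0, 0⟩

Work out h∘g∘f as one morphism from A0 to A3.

  0 f→1 g→1 h→0
  1 f→1 g→1 h→0
  2 f→1 g→1 h→0
  3 f→0 g→0 h→4
  4 f→0 g→0 h→4
⟦path⟧: ⟨0, 0, 0, 4, 4⟩

Answer: ⟨0, 0, 0, 4, 4⟩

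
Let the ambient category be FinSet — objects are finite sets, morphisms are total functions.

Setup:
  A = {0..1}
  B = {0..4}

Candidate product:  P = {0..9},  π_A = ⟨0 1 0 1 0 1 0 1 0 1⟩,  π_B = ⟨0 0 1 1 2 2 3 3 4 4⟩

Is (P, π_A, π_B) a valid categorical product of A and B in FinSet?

Answer: VALID PRODUCT

Derivation:
|A|·|B| = 2·5 = 10;  |P| = 10
Check the pairing map k ↦ (π_A(k), π_B(k)):
  0 : (0,0)
  1 : (1,0)
  2 : (0,1)
  3 : (1,1)
  4 : (0,2)
  5 : (1,2)
  6 : (0,3)
  7 : (1,3)
  8 : (0,4)
  9 : (1,4)
distinct pairs in image: 10 / 10 needed
  → bijection onto A×B; projections well-typed.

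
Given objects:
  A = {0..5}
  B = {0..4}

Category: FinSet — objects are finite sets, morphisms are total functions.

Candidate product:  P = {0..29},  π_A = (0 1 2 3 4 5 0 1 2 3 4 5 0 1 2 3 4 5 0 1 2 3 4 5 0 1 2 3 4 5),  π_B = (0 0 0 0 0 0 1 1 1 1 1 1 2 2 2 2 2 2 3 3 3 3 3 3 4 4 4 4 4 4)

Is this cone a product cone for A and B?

Answer: VALID PRODUCT

Work:
|A|·|B| = 6·5 = 30;  |P| = 30
Check the pairing map k ↦ (π_A(k), π_B(k)):
  0 -> (0,0)
  1 -> (1,0)
  2 -> (2,0)
  3 -> (3,0)
  4 -> (4,0)
  5 -> (5,0)
  6 -> (0,1)
  7 -> (1,1)
  8 -> (2,1)
  9 -> (3,1)
  10 -> (4,1)
  11 -> (5,1)
  12 -> (0,2)
  13 -> (1,2)
  14 -> (2,2)
  15 -> (3,2)
  16 -> (4,2)
  17 -> (5,2)
  18 -> (0,3)
  19 -> (1,3)
  20 -> (2,3)
  21 -> (3,3)
  22 -> (4,3)
  23 -> (5,3)
  24 -> (0,4)
  25 -> (1,4)
  26 -> (2,4)
  27 -> (3,4)
  28 -> (4,4)
  29 -> (5,4)
distinct pairs in image: 30 / 30 needed
  → bijection onto A×B; projections well-typed.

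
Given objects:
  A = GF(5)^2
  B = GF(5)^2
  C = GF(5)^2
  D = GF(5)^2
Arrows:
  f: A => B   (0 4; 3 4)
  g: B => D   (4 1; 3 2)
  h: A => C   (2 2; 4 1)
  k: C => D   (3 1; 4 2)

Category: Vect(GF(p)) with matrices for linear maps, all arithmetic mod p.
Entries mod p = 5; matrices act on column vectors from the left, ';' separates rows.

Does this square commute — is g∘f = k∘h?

Along f;g (path 1):
  e0=⟨1,0⟩ f=>⟨0,3⟩ g=>⟨3,1⟩
  e1=⟨0,1⟩ f=>⟨4,4⟩ g=>⟨0,0⟩
  ⟦path⟧₁ = (3 0; 1 0)
Along h;k (path 2):
  e0=⟨1,0⟩ h=>⟨2,4⟩ k=>⟨0,1⟩
  e1=⟨0,1⟩ h=>⟨2,1⟩ k=>⟨2,0⟩
  ⟦path⟧₂ = (0 2; 1 0)
Equal? differ; not commutative

Answer: DOES NOT COMMUTE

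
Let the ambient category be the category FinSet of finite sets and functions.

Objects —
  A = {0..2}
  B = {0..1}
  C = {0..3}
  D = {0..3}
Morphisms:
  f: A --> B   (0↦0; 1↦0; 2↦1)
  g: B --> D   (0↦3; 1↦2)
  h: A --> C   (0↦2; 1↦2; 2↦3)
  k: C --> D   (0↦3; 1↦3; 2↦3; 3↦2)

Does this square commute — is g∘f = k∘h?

Answer: COMMUTES

Trace:
1) trace f;g:
  0 f-->0 g-->3
  1 f-->0 g-->3
  2 f-->1 g-->2
  ⟦path⟧₁ = (0↦3; 1↦3; 2↦2)
2) trace h;k:
  0 h-->2 k-->3
  1 h-->2 k-->3
  2 h-->3 k-->2
  ⟦path⟧₂ = (0↦3; 1↦3; 2↦2)
Equal? same morphism ✓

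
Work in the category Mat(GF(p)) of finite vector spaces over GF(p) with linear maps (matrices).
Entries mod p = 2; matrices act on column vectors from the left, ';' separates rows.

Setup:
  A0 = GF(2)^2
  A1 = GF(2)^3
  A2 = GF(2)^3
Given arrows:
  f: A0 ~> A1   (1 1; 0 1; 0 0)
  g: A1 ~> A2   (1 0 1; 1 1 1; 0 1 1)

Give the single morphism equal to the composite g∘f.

Answer: (1 1; 1 0; 0 1)

Work:
  e0=[1,0] f~>[1,0,0] g~>[1,1,0]
  e1=[0,1] f~>[1,1,0] g~>[1,0,1]
composite: (1 1; 1 0; 0 1)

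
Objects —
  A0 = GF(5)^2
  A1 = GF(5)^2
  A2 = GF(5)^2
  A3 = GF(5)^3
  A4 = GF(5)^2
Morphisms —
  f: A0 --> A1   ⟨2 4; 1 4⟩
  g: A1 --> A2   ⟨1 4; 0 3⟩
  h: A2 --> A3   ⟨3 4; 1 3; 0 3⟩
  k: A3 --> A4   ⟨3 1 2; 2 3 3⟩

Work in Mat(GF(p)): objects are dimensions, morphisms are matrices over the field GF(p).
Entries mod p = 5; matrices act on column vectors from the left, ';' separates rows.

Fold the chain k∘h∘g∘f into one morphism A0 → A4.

Answer: ⟨3 2; 2 2⟩

Work:
  e0=[1,0] f-->[2,1] g-->[1,3] h-->[0,0,4] k-->[3,2]
  e1=[0,1] f-->[4,4] g-->[0,2] h-->[3,1,1] k-->[2,2]
⟦path⟧: ⟨3 2; 2 2⟩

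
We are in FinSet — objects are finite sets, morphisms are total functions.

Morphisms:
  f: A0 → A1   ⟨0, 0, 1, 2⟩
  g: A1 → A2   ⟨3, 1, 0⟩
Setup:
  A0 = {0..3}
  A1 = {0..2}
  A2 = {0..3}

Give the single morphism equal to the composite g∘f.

Answer: ⟨3, 3, 1, 0⟩

Trace:
  0 f→0 g→3
  1 f→0 g→3
  2 f→1 g→1
  3 f→2 g→0
⟦path⟧: ⟨3, 3, 1, 0⟩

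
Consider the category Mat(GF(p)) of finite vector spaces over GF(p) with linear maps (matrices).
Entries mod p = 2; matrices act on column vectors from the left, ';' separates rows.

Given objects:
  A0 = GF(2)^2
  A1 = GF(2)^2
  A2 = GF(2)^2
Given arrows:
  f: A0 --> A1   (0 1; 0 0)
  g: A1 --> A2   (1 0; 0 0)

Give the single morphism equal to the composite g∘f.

  e0=[1,0] f-->[0,0] g-->[0,0]
  e1=[0,1] f-->[1,0] g-->[1,0]
composite: (0 1; 0 0)

Answer: (0 1; 0 0)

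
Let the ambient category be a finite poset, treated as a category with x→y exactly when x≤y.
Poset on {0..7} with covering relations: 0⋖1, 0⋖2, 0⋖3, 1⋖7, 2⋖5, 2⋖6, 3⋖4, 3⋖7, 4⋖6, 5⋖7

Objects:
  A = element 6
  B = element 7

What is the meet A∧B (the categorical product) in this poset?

Answer: NO MEET EXISTS

Derivation:
{x : x≤A ∧ x≤B} = {0,2,3}  (A=6, B=7)
  maximal lower bounds 2 and 3 are incomparable: neither 2≤3 nor 3≤2
→ no greatest lower bound exists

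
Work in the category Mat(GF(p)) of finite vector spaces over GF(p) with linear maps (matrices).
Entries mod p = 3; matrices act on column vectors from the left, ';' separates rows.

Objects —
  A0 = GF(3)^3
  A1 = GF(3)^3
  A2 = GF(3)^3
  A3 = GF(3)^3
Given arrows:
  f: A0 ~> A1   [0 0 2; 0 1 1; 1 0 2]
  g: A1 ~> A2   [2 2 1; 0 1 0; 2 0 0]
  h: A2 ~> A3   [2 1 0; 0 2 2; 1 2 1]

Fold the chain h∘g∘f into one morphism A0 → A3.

  e0=(1,0,0) f~>(0,0,1) g~>(1,0,0) h~>(2,0,1)
  e1=(0,1,0) f~>(0,1,0) g~>(2,1,0) h~>(2,2,1)
  e2=(0,0,1) f~>(2,1,2) g~>(2,1,1) h~>(2,1,2)
⟦path⟧: [2 2 2; 0 2 1; 1 1 2]

Answer: [2 2 2; 0 2 1; 1 1 2]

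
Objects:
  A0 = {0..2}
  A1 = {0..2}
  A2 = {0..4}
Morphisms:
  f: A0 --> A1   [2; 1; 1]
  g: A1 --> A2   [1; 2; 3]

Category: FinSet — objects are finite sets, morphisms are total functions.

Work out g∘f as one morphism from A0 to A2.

  0 f-->2 g-->3
  1 f-->1 g-->2
  2 f-->1 g-->2
composite: [3; 2; 2]

Answer: [3; 2; 2]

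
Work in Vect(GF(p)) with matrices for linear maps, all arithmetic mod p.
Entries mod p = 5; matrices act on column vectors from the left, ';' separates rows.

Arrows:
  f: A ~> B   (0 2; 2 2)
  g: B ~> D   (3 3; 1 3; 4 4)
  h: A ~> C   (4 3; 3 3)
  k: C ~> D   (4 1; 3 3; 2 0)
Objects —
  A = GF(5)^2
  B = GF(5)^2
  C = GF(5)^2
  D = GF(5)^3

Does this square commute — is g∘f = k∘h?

1) trace f;g:
  e0=⟨1,0⟩ f~>⟨0,2⟩ g~>⟨1,1,3⟩
  e1=⟨0,1⟩ f~>⟨2,2⟩ g~>⟨2,3,1⟩
  ⟦path⟧₁ = (1 2; 1 3; 3 1)
2) trace h;k:
  e0=⟨1,0⟩ h~>⟨4,3⟩ k~>⟨4,1,3⟩
  e1=⟨0,1⟩ h~>⟨3,3⟩ k~>⟨0,3,1⟩
  ⟦path⟧₂ = (4 0; 1 3; 3 1)
Equal? NO — does not commute

Answer: DOES NOT COMMUTE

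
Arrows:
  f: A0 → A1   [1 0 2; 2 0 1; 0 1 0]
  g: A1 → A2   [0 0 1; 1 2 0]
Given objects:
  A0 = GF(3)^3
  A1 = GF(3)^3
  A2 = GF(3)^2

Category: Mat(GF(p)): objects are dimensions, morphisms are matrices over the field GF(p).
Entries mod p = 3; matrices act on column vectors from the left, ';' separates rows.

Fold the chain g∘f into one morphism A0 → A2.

Answer: [0 1 0; 2 0 1]

Trace:
  e0=(1,0,0) f→(1,2,0) g→(0,2)
  e1=(0,1,0) f→(0,0,1) g→(1,0)
  e2=(0,0,1) f→(2,1,0) g→(0,1)
⟦path⟧: [0 1 0; 2 0 1]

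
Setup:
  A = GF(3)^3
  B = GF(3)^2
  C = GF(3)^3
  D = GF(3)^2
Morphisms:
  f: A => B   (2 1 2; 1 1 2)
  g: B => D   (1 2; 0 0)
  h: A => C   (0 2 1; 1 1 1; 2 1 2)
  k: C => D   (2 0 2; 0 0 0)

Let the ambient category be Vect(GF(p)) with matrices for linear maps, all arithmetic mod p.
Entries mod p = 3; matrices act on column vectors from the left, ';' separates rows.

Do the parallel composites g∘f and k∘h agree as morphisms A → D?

Path 1 = f;g:
  e0=[1,0,0] f=>[2,1] g=>[1,0]
  e1=[0,1,0] f=>[1,1] g=>[0,0]
  e2=[0,0,1] f=>[2,2] g=>[0,0]
  composite₁ = (1 0 0; 0 0 0)
Path 2 = h;k:
  e0=[1,0,0] h=>[0,1,2] k=>[1,0]
  e1=[0,1,0] h=>[2,1,1] k=>[0,0]
  e2=[0,0,1] h=>[1,1,2] k=>[0,0]
  composite₂ = (1 0 0; 0 0 0)
Equal? equal; square commutes

Answer: COMMUTES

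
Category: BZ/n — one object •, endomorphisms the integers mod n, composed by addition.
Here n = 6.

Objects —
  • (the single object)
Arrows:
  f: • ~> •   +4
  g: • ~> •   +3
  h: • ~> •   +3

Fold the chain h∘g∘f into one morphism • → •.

  0 +4≡4 +3≡1 +3≡4  (mod 6)
result: +4

Answer: +4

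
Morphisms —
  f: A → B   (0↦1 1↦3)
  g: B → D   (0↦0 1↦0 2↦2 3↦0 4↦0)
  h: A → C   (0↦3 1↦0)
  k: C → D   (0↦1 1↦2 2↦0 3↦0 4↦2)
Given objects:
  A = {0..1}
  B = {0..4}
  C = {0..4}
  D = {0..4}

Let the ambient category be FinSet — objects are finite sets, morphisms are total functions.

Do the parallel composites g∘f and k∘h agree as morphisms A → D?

Answer: DOES NOT COMMUTE

Trace:
Along f;g (path 1):
  0 f→1 g→0
  1 f→3 g→0
  composite₁ = (0↦0 1↦0)
Along h;k (path 2):
  0 h→3 k→0
  1 h→0 k→1
  composite₂ = (0↦0 1↦1)
Equal? NO — does not commute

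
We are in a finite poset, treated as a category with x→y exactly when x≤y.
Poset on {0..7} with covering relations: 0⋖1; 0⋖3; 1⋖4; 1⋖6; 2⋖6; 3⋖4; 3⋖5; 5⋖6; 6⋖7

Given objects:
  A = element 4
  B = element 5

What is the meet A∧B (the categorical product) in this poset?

Answer: A∧B = 3

Work:
{x : x≤A ∧ x≤B} = {0,3}  (A=4, B=5)
  0 ≤ 3
  3 ≤ 3
glb = 3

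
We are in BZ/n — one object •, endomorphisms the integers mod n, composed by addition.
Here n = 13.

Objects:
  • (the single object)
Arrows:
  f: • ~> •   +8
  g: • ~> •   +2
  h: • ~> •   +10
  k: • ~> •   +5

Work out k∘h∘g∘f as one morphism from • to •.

Answer: +12

Work:
  0 +8≡8 +2≡10 +10≡7 +5≡12  (mod 13)
composite: +12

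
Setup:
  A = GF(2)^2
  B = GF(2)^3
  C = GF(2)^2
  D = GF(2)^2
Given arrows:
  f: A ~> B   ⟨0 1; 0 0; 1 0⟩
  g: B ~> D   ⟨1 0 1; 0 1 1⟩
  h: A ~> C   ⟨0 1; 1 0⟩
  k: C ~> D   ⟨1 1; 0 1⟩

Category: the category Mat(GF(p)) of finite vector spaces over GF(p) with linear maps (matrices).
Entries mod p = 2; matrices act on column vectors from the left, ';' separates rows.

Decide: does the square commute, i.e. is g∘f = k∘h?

Answer: COMMUTES

Trace:
1) trace f;g:
  e0=[1,0] f~>[0,0,1] g~>[1,1]
  e1=[0,1] f~>[1,0,0] g~>[1,0]
  result₁ = ⟨1 1; 1 0⟩
2) trace h;k:
  e0=[1,0] h~>[0,1] k~>[1,1]
  e1=[0,1] h~>[1,0] k~>[1,0]
  result₂ = ⟨1 1; 1 0⟩
Equal? same morphism ✓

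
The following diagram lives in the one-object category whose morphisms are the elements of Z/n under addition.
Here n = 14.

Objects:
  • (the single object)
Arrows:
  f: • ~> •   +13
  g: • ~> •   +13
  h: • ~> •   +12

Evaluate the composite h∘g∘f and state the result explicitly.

Answer: +10

Work:
  0 +13≡13 +13≡12 +12≡10  (mod 14)
⟦path⟧: +10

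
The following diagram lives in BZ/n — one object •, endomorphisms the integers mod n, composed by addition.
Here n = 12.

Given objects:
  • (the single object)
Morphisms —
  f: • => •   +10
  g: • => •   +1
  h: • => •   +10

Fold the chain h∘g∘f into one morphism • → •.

  0 +10≡10 +1≡11 +10≡9  (mod 12)
composite: +9

Answer: +9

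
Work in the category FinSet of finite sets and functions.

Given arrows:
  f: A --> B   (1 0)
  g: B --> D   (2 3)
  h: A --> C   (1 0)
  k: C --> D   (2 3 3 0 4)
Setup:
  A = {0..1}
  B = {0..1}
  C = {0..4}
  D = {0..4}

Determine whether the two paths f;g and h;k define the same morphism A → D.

Answer: COMMUTES

Derivation:
Along f;g (path 1):
  0 f-->1 g-->3
  1 f-->0 g-->2
  result₁ = (3 2)
Along h;k (path 2):
  0 h-->1 k-->3
  1 h-->0 k-->2
  result₂ = (3 2)
Equal? same morphism ✓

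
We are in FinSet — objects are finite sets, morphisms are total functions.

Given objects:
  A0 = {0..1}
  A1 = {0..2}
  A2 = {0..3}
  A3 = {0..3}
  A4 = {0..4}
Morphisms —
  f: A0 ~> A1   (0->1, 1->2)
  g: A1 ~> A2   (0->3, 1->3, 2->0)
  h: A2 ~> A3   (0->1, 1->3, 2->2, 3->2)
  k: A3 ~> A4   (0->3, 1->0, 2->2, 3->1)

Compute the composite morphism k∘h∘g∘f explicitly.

Answer: (0->2, 1->0)

Derivation:
  0 f~>1 g~>3 h~>2 k~>2
  1 f~>2 g~>0 h~>1 k~>0
⟦path⟧: (0->2, 1->0)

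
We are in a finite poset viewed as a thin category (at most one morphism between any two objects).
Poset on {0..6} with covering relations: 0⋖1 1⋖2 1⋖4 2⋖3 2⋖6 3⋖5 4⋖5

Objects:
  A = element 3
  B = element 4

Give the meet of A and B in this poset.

Lower bounds of A=3 and B=4: {0,1}
  0 <= 1
  1 <= 1
glb = 1

Answer: A∧B = 1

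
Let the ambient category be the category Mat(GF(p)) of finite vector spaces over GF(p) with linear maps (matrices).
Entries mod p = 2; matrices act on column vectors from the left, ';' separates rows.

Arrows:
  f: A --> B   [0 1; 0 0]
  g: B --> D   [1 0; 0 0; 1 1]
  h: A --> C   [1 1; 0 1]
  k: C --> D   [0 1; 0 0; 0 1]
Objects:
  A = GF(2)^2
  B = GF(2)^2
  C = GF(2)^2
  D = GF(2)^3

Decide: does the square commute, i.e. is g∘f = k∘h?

Answer: COMMUTES

Work:
Along f;g (path 1):
  e0=(1,0) f-->(0,0) g-->(0,0,0)
  e1=(0,1) f-->(1,0) g-->(1,0,1)
  result₁ = [0 1; 0 0; 0 1]
Along h;k (path 2):
  e0=(1,0) h-->(1,0) k-->(0,0,0)
  e1=(0,1) h-->(1,1) k-->(1,0,1)
  result₂ = [0 1; 0 0; 0 1]
Equal? YES — commutes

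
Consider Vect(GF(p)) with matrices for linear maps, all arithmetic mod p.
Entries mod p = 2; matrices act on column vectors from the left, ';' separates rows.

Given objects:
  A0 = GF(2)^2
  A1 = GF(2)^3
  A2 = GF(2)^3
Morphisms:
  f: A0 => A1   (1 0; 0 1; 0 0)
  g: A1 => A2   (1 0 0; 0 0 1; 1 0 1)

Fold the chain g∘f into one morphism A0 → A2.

Answer: (1 0; 0 0; 1 0)

Trace:
  e0=(1,0) f=>(1,0,0) g=>(1,0,1)
  e1=(0,1) f=>(0,1,0) g=>(0,0,0)
result: (1 0; 0 0; 1 0)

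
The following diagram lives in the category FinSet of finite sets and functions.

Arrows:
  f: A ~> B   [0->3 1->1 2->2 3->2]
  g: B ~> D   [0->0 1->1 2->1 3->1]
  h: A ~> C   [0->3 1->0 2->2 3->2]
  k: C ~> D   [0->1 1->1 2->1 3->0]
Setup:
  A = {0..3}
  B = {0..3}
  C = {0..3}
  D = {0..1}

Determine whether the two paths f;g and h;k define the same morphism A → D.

Answer: DOES NOT COMMUTE

Trace:
1) trace f;g:
  0 f~>3 g~>1
  1 f~>1 g~>1
  2 f~>2 g~>1
  3 f~>2 g~>1
  ⟦path⟧₁ = [0->1 1->1 2->1 3->1]
2) trace h;k:
  0 h~>3 k~>0
  1 h~>0 k~>1
  2 h~>2 k~>1
  3 h~>2 k~>1
  ⟦path⟧₂ = [0->0 1->1 2->1 3->1]
Equal? NO — does not commute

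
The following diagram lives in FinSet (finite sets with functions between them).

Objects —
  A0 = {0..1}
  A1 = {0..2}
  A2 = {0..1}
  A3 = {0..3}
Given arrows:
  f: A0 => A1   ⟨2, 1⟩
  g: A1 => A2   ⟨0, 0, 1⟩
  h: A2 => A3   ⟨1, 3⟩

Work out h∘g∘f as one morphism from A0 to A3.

  0 f=>2 g=>1 h=>3
  1 f=>1 g=>0 h=>1
composite: ⟨3, 1⟩

Answer: ⟨3, 1⟩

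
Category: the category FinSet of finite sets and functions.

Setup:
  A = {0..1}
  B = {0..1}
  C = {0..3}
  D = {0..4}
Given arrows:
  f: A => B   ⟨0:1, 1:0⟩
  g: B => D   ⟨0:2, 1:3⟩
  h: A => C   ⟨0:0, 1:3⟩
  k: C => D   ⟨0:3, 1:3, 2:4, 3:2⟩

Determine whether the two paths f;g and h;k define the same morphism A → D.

Along f;g (path 1):
  0 f=>1 g=>3
  1 f=>0 g=>2
  ⟦path⟧₁ = ⟨0:3, 1:2⟩
Along h;k (path 2):
  0 h=>0 k=>3
  1 h=>3 k=>2
  ⟦path⟧₂ = ⟨0:3, 1:2⟩
Equal? same morphism ✓

Answer: COMMUTES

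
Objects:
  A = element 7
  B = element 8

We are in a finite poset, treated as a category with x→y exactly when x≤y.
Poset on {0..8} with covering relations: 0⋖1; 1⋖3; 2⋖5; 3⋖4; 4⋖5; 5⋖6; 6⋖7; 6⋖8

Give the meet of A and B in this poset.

Common predecessors of 7,8: {0,1,2,3,4,5,6}
  0 ≤ 6
  1 ≤ 6
  2 ≤ 6
  3 ≤ 6
  4 ≤ 6
  5 ≤ 6
  6 ≤ 6
glb = 6

Answer: A∧B = 6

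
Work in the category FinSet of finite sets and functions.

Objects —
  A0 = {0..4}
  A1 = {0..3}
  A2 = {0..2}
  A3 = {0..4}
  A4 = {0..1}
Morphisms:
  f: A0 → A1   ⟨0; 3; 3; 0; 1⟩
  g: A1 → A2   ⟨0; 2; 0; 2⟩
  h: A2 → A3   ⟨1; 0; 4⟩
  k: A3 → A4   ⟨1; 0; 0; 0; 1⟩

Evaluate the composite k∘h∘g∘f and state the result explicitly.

Answer: ⟨0; 1; 1; 0; 1⟩

Work:
  0 f→0 g→0 h→1 k→0
  1 f→3 g→2 h→4 k→1
  2 f→3 g→2 h→4 k→1
  3 f→0 g→0 h→1 k→0
  4 f→1 g→2 h→4 k→1
composite: ⟨0; 1; 1; 0; 1⟩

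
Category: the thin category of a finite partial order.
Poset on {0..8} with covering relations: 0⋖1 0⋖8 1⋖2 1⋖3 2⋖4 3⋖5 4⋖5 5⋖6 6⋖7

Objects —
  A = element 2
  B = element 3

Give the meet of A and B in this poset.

{x : x≤A ∧ x≤B} = {0,1}  (A=2, B=3)
  0 ≤ 1
  1 ≤ 1
glb = 1

Answer: A∧B = 1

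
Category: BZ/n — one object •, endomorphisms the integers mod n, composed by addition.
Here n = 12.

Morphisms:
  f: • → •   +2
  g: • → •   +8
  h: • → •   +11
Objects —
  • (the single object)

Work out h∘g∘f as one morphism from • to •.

Answer: +9

Derivation:
  0 +2≡2 +8≡10 +11≡9  (mod 12)
⟦path⟧: +9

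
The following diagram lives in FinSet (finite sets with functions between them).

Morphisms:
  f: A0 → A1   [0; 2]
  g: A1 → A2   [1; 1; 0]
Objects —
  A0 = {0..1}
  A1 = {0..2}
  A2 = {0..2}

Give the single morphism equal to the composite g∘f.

Answer: [1; 0]

Derivation:
  0 f→0 g→1
  1 f→2 g→0
composite: [1; 0]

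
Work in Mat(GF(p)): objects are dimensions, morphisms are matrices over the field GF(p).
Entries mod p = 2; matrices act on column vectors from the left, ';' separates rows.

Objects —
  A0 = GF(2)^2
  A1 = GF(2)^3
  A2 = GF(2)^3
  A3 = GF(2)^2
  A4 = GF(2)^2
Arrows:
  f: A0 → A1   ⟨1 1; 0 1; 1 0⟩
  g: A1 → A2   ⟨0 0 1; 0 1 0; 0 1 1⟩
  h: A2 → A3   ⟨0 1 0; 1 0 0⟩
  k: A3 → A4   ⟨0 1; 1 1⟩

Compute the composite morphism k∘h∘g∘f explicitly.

  e0=[1,0] f→[1,0,1] g→[1,0,1] h→[0,1] k→[1,1]
  e1=[0,1] f→[1,1,0] g→[0,1,1] h→[1,0] k→[0,1]
composite: ⟨1 0; 1 1⟩

Answer: ⟨1 0; 1 1⟩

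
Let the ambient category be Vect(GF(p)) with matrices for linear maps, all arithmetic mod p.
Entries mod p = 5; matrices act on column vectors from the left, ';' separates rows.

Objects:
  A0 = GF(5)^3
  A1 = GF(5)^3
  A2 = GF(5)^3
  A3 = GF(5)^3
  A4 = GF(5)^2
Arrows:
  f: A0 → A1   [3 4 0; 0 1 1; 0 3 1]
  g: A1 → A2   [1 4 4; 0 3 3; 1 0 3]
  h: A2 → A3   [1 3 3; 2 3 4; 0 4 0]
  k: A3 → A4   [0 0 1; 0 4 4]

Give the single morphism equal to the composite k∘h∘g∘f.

  e0=⟨1,0,0⟩ f→⟨3,0,0⟩ g→⟨3,0,3⟩ h→⟨2,3,0⟩ k→⟨0,2⟩
  e1=⟨0,1,0⟩ f→⟨4,1,3⟩ g→⟨0,2,3⟩ h→⟨0,3,3⟩ k→⟨3,4⟩
  e2=⟨0,0,1⟩ f→⟨0,1,1⟩ g→⟨3,1,3⟩ h→⟨0,1,4⟩ k→⟨4,0⟩
⟦path⟧: [0 3 4; 2 4 0]

Answer: [0 3 4; 2 4 0]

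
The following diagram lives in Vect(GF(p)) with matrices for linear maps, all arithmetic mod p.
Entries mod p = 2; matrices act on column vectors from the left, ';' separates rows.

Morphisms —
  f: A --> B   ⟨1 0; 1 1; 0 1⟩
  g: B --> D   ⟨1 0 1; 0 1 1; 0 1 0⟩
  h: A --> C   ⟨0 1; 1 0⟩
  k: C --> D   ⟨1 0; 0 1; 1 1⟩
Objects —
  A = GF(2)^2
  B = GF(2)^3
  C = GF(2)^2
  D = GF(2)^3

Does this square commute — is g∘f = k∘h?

Along f;g (path 1):
  e0=[1,0] f-->[1,1,0] g-->[1,1,1]
  e1=[0,1] f-->[0,1,1] g-->[1,0,1]
  ⟦path⟧₁ = ⟨1 1; 1 0; 1 1⟩
Along h;k (path 2):
  e0=[1,0] h-->[0,1] k-->[0,1,1]
  e1=[0,1] h-->[1,0] k-->[1,0,1]
  ⟦path⟧₂ = ⟨0 1; 1 0; 1 1⟩
Equal? differ; not commutative

Answer: DOES NOT COMMUTE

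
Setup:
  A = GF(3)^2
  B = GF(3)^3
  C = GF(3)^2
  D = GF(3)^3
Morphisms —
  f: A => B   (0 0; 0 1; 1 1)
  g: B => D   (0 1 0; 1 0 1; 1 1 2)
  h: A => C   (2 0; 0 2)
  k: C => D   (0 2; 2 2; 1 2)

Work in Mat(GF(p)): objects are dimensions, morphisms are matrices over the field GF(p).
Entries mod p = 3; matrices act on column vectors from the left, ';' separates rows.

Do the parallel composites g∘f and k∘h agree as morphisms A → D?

Answer: DOES NOT COMMUTE

Derivation:
Path 1 = f;g:
  e0=⟨1,0⟩ f=>⟨0,0,1⟩ g=>⟨0,1,2⟩
  e1=⟨0,1⟩ f=>⟨0,1,1⟩ g=>⟨1,1,0⟩
  composite₁ = (0 1; 1 1; 2 0)
Path 2 = h;k:
  e0=⟨1,0⟩ h=>⟨2,0⟩ k=>⟨0,1,2⟩
  e1=⟨0,1⟩ h=>⟨0,2⟩ k=>⟨1,1,1⟩
  composite₂ = (0 1; 1 1; 2 1)
Equal? distinct morphisms ✗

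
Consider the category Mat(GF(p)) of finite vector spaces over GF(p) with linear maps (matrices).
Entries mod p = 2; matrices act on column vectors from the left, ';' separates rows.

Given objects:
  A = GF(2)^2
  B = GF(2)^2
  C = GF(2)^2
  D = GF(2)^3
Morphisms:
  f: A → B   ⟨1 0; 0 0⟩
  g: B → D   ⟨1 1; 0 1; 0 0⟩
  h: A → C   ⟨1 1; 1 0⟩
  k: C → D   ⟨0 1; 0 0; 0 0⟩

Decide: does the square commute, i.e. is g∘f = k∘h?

Answer: COMMUTES

Derivation:
1) trace f;g:
  e0=[1,0] f→[1,0] g→[1,0,0]
  e1=[0,1] f→[0,0] g→[0,0,0]
  result₁ = ⟨1 0; 0 0; 0 0⟩
2) trace h;k:
  e0=[1,0] h→[1,1] k→[1,0,0]
  e1=[0,1] h→[1,0] k→[0,0,0]
  result₂ = ⟨1 0; 0 0; 0 0⟩
Equal? equal; square commutes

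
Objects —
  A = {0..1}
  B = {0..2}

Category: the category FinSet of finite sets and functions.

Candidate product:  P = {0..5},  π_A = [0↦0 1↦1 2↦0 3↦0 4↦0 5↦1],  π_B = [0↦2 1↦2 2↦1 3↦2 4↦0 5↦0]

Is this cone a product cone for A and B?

Answer: NOT A VALID PRODUCT — duplicate pair at indices 0,3

Derivation:
|A|·|B| = 2·3 = 6;  |P| = 6
Check the pairing map k ↦ (π_A(k), π_B(k)):
  0 ↦ (0,2)
  1 ↦ (1,2)
  2 ↦ (0,1)
  3 ↦ (0,2)  ✗ repeats pair of k=0
  4 ↦ (0,0)
  5 ↦ (1,0)
distinct pairs in image: 5 / 6 needed
  → (0,2) hit at k=0 and k=3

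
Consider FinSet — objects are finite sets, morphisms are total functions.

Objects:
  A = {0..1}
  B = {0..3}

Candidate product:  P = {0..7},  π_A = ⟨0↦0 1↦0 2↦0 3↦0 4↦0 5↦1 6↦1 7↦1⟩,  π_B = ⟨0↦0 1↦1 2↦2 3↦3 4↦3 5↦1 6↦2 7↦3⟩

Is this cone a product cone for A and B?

Answer: NOT A VALID PRODUCT — duplicate pair at indices 3,4

Trace:
|A|·|B| = 2·4 = 8;  |P| = 8
Check the pairing map k ↦ (π_A(k), π_B(k)):
  0 ↦ (0,0)
  1 ↦ (0,1)
  2 ↦ (0,2)
  3 ↦ (0,3)
  4 ↦ (0,3)  ✗ repeats pair of k=3
  5 ↦ (1,1)
  6 ↦ (1,2)
  7 ↦ (1,3)
distinct pairs in image: 7 / 8 needed
  → (0,3) hit at k=3 and k=4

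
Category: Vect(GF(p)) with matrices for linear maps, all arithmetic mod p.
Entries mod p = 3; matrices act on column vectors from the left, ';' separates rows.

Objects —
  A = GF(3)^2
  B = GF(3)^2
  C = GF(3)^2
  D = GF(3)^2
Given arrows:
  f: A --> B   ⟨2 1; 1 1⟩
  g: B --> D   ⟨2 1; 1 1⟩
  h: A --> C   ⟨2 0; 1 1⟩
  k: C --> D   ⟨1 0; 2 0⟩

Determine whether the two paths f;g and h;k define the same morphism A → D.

Answer: DOES NOT COMMUTE

Derivation:
Along f;g (path 1):
  e0=(1,0) f-->(2,1) g-->(2,0)
  e1=(0,1) f-->(1,1) g-->(0,2)
  composite₁ = ⟨2 0; 0 2⟩
Along h;k (path 2):
  e0=(1,0) h-->(2,1) k-->(2,1)
  e1=(0,1) h-->(0,1) k-->(0,0)
  composite₂ = ⟨2 0; 1 0⟩
Equal? differ; not commutative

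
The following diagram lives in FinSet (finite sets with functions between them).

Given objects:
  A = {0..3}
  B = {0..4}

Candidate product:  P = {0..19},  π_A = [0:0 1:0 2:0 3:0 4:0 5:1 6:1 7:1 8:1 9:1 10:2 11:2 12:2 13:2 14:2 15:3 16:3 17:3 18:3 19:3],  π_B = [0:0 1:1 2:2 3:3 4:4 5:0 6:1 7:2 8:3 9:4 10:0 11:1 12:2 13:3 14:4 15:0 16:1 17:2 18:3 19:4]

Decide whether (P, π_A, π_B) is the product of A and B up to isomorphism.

Answer: VALID PRODUCT

Work:
|A|·|B| = 4·5 = 20;  |P| = 20
Check the pairing map k ↦ (π_A(k), π_B(k)):
  0 : (0,0)
  1 : (0,1)
  2 : (0,2)
  3 : (0,3)
  4 : (0,4)
  5 : (1,0)
  6 : (1,1)
  7 : (1,2)
  8 : (1,3)
  9 : (1,4)
  10 : (2,0)
  11 : (2,1)
  12 : (2,2)
  13 : (2,3)
  14 : (2,4)
  15 : (3,0)
  16 : (3,1)
  17 : (3,2)
  18 : (3,3)
  19 : (3,4)
distinct pairs in image: 20 / 20 needed
  → bijection onto A×B; projections well-typed.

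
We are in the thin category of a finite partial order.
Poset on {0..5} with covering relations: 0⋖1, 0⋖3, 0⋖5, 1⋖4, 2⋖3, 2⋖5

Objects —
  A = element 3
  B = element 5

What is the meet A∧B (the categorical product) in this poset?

Common predecessors of 3,5: {0,2}
  maximal lower bounds 0 and 2 are incomparable: neither 0<=2 nor 2<=0
→ no greatest lower bound exists

Answer: NO MEET EXISTS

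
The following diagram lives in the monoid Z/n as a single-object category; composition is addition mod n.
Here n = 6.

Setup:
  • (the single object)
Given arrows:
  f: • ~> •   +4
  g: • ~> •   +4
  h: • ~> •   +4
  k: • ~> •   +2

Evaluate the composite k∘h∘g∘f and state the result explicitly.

Answer: +2

Trace:
  0 +4≡4 +4≡2 +4≡0 +2≡2  (mod 6)
result: +2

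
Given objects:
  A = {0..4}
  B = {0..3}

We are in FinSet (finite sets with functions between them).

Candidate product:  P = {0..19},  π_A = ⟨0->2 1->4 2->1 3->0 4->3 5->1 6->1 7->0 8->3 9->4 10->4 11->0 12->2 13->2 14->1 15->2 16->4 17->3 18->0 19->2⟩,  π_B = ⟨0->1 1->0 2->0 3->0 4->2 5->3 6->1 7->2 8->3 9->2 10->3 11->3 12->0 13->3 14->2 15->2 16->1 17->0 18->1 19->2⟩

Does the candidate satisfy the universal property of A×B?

|A|·|B| = 5·4 = 20;  |P| = 20
Check the pairing map k ↦ (π_A(k), π_B(k)):
  0 -> (2,1)
  1 -> (4,0)
  2 -> (1,0)
  3 -> (0,0)
  4 -> (3,2)
  5 -> (1,3)
  6 -> (1,1)
  7 -> (0,2)
  8 -> (3,3)
  9 -> (4,2)
  10 -> (4,3)
  11 -> (0,3)
  12 -> (2,0)
  13 -> (2,3)
  14 -> (1,2)
  15 -> (2,2)
  16 -> (4,1)
  17 -> (3,0)
  18 -> (0,1)
  19 -> (2,2)  ✗ repeats pair of k=15
distinct pairs in image: 19 / 20 needed
  → (2,2) hit at k=15 and k=19

Answer: NOT A VALID PRODUCT — duplicate pair at indices 19,15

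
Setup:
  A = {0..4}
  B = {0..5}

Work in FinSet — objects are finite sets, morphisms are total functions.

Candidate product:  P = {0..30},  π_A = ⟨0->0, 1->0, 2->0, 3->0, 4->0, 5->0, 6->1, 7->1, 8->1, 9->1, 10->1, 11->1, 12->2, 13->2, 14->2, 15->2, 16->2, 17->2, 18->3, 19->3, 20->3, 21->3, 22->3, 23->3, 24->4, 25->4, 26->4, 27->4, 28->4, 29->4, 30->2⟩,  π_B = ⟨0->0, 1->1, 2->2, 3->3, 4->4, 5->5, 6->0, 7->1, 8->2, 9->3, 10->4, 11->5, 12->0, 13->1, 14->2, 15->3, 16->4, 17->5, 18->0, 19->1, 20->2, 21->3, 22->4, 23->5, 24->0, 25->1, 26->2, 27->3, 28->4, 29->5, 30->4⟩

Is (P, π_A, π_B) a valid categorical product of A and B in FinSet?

Answer: NOT A VALID PRODUCT — |P|=31 ≠ |A|·|B|=30

Work:
|A|·|B| = 5·6 = 30;  |P| = 31
  → cardinalities differ; no bijection possible.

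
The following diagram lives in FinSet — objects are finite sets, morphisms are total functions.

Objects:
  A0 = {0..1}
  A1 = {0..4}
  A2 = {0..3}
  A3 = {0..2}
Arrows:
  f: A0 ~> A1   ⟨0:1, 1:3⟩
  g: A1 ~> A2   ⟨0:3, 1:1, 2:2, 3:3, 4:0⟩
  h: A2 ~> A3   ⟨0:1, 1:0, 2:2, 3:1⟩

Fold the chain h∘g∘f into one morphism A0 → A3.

Answer: ⟨0:0, 1:1⟩

Trace:
  0 f~>1 g~>1 h~>0
  1 f~>3 g~>3 h~>1
⟦path⟧: ⟨0:0, 1:1⟩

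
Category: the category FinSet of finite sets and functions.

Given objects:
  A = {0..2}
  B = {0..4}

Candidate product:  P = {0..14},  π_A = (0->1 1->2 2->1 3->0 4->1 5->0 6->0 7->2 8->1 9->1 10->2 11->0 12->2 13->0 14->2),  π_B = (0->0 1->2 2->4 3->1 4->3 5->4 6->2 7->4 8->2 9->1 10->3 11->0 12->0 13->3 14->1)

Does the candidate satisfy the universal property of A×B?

|A|·|B| = 3·5 = 15;  |P| = 15
Check the pairing map k ↦ (π_A(k), π_B(k)):
  0 -> (1,0)
  1 -> (2,2)
  2 -> (1,4)
  3 -> (0,1)
  4 -> (1,3)
  5 -> (0,4)
  6 -> (0,2)
  7 -> (2,4)
  8 -> (1,2)
  9 -> (1,1)
  10 -> (2,3)
  11 -> (0,0)
  12 -> (2,0)
  13 -> (0,3)
  14 -> (2,1)
distinct pairs in image: 15 / 15 needed
  → bijection onto A×B; projections well-typed.

Answer: VALID PRODUCT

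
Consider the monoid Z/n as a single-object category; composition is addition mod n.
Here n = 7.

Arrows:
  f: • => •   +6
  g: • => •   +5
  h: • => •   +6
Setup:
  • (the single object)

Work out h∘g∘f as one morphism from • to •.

Answer: +3

Trace:
  0 +6≡6 +5≡4 +6≡3  (mod 7)
result: +3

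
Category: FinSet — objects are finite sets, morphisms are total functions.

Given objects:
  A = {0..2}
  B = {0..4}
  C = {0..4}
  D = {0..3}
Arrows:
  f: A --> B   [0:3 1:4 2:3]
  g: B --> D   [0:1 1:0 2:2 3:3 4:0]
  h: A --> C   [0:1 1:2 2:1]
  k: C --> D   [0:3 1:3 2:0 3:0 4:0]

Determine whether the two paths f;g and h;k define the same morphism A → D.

Along f;g (path 1):
  0 f-->3 g-->3
  1 f-->4 g-->0
  2 f-->3 g-->3
  result₁ = [0:3 1:0 2:3]
Along h;k (path 2):
  0 h-->1 k-->3
  1 h-->2 k-->0
  2 h-->1 k-->3
  result₂ = [0:3 1:0 2:3]
Equal? equal; square commutes

Answer: COMMUTES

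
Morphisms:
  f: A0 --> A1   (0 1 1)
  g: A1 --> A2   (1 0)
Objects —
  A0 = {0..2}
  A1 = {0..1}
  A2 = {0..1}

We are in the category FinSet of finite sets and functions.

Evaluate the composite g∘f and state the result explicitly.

  0 f-->0 g-->1
  1 f-->1 g-->0
  2 f-->1 g-->0
result: (1 0 0)

Answer: (1 0 0)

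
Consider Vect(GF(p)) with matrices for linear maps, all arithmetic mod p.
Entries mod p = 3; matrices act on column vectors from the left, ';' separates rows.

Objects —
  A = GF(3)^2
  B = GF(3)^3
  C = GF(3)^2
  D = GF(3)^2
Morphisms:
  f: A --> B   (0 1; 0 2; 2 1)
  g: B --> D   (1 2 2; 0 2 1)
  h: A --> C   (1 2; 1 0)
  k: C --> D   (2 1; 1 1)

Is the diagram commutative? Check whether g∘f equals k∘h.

Answer: DOES NOT COMMUTE

Work:
Along f;g (path 1):
  e0=⟨1,0⟩ f-->⟨0,0,2⟩ g-->⟨1,2⟩
  e1=⟨0,1⟩ f-->⟨1,2,1⟩ g-->⟨1,2⟩
  ⟦path⟧₁ = (1 1; 2 2)
Along h;k (path 2):
  e0=⟨1,0⟩ h-->⟨1,1⟩ k-->⟨0,2⟩
  e1=⟨0,1⟩ h-->⟨2,0⟩ k-->⟨1,2⟩
  ⟦path⟧₂ = (0 1; 2 2)
Equal? differ; not commutative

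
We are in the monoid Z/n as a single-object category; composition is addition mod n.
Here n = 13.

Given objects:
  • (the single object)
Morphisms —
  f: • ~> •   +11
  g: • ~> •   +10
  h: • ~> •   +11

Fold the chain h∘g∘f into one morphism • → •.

Answer: +6

Trace:
  0 +11≡11 +10≡8 +11≡6  (mod 13)
⟦path⟧: +6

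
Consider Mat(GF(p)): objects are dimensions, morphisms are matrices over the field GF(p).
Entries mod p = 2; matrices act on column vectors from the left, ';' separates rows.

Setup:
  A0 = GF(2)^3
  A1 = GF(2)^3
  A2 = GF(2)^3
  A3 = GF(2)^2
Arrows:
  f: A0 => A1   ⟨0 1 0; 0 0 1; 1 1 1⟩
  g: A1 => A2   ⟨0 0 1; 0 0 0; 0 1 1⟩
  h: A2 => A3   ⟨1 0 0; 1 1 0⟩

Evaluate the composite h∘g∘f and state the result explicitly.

Answer: ⟨1 1 1; 1 1 1⟩

Derivation:
  e0=(1,0,0) f=>(0,0,1) g=>(1,0,1) h=>(1,1)
  e1=(0,1,0) f=>(1,0,1) g=>(1,0,1) h=>(1,1)
  e2=(0,0,1) f=>(0,1,1) g=>(1,0,0) h=>(1,1)
result: ⟨1 1 1; 1 1 1⟩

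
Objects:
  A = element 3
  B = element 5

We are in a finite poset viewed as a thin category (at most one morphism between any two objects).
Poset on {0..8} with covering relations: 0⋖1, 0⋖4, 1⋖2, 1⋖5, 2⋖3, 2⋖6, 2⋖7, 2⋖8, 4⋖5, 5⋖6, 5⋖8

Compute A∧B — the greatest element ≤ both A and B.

Answer: A∧B = 1

Trace:
{x : x≤A ∧ x≤B} = {0,1}  (A=3, B=5)
  0 ≤ 1
  1 ≤ 1
glb = 1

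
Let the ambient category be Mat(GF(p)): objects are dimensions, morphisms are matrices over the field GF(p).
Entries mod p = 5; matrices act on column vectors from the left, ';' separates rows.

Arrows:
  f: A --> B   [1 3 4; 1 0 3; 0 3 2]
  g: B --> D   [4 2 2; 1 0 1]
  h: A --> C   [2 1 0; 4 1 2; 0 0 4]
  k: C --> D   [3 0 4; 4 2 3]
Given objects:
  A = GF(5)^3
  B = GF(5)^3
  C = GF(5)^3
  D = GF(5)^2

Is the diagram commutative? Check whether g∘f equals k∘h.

Path 1 = f;g:
  e0=[1,0,0] f-->[1,1,0] g-->[1,1]
  e1=[0,1,0] f-->[3,0,3] g-->[3,1]
  e2=[0,0,1] f-->[4,3,2] g-->[1,1]
  result₁ = [1 3 1; 1 1 1]
Path 2 = h;k:
  e0=[1,0,0] h-->[2,4,0] k-->[1,1]
  e1=[0,1,0] h-->[1,1,0] k-->[3,1]
  e2=[0,0,1] h-->[0,2,4] k-->[1,1]
  result₂ = [1 3 1; 1 1 1]
Equal? equal; square commutes

Answer: COMMUTES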